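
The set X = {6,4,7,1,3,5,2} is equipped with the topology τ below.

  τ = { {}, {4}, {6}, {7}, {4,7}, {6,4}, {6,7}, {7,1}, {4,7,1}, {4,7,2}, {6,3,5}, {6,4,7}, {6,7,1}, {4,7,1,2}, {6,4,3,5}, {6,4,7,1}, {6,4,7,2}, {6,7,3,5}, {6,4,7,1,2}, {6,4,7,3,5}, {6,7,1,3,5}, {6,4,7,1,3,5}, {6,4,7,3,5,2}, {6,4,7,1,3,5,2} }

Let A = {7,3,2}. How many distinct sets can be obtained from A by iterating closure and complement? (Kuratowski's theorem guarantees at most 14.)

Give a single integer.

10

cl via duality: int({6,4,1,5}) = {6,4}, so X∖{6,4} = {7,1,3,5,2}
Write k for closure, c for complement:
  1. A     = {7,3,2}
  2. kA    = {7,1,3,5,2}
  3. cA    = {6,4,1,5}
  4. ckA   = {6,4}
  5. kcA   = {6,4,1,3,5,2}
  6. kckA  = {6,4,3,5,2}
  7. ckcA  = {7}
  8. ckckA = {7,1}
  9. kckcA = {7,1,2}
  10. ckckcA = {6,4,3,5}
applying k or c yields no new set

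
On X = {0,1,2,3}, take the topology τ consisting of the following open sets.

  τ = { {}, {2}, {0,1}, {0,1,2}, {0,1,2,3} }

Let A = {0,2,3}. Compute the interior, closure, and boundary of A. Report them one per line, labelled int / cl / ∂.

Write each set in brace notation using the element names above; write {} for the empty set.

int(A) = {2}
cl(A)  = {0,1,2,3}
∂A     = {0,1,3}

interior: largest open inside A is {2} (from {}, {2})
cl via duality: int({1}) = {}, so X∖{} = {0,1,2,3}
cl∖int = {0,1,3}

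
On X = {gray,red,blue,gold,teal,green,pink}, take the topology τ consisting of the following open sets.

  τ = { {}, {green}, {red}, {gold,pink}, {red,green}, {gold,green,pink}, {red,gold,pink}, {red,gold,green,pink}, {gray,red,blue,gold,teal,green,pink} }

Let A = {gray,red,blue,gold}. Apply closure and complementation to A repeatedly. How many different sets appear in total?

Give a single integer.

10

closure: X∖int(X∖A) = X∖{green} = {gray,red,blue,gold,teal,pink}
Let k=closure and c=complement:
  1. A     = {gray,red,blue,gold}
  2. kA    = {gray,red,blue,gold,teal,pink}
  3. cA    = {teal,green,pink}
  4. ckA   = {green}
  5. kcA   = {gray,blue,gold,teal,green,pink}
  6. kckA  = {gray,blue,teal,green}
  7. ckcA  = {red}
  8. ckckA = {red,gold,pink}
  9. kckcA = {gray,red,blue,teal}
  10. ckckcA = {gold,green,pink}
— saturated at 10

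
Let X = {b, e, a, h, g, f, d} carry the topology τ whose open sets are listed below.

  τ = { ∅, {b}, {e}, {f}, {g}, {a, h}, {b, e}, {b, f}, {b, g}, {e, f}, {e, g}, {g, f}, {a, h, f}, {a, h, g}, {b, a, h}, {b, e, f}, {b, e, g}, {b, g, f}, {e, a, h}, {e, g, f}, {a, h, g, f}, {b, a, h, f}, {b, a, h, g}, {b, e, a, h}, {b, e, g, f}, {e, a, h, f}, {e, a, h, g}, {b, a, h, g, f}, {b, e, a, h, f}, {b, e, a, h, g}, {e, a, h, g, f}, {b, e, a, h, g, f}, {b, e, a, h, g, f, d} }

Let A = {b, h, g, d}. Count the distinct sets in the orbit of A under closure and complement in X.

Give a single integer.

10

cl via duality: int({e, a, f}) = {e, f}, so X∖{e, f} = {b, a, h, g, d}
Write k for closure, c for complement:
  1. A     = {b, h, g, d}
  2. kA    = {b, a, h, g, d}
  3. cA    = {e, a, f}
  4. ckA   = {e, f}
  5. kcA   = {e, a, h, f, d}
  6. kckA  = {e, f, d}
  7. ckcA  = {b, g}
  8. ckckA = {b, a, h, g}
  9. kckcA = {b, g, d}
  10. ckckcA = {e, a, h, f}
applying k or c yields no new set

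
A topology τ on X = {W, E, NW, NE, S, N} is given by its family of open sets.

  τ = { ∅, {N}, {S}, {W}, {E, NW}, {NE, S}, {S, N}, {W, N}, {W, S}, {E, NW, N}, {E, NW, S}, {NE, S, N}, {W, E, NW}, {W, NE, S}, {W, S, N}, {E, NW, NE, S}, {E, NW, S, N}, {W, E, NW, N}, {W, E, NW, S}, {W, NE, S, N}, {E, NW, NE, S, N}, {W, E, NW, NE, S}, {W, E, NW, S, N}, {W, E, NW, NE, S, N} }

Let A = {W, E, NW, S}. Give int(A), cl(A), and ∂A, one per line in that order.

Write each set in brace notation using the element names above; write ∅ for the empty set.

opens ⊆ A: ∅, {S}, {W}, {E, NW}, {W, S}, {E, NW, S}, {W, E, NW}, {W, E, NW, S}; union → int = {W, E, NW, S}
complement {NE, N}; its interior {N}; cl(A) = X∖{N} = {W, E, NW, NE, S}
boundary = {W, E, NW, NE, S} ∖ {W, E, NW, S} = {NE}

int(A) = {W, E, NW, S}
cl(A)  = {W, E, NW, NE, S}
∂A     = {NE}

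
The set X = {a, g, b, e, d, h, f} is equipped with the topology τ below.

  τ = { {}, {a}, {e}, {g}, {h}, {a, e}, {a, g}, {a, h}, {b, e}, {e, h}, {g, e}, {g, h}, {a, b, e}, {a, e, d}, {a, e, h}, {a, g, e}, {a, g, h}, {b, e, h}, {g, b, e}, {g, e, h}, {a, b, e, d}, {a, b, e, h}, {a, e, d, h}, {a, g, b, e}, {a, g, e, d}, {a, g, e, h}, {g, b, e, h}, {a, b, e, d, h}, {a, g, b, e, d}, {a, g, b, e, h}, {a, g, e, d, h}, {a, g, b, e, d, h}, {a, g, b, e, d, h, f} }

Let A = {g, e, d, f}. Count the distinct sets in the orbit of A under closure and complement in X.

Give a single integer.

8

closure: X∖int(X∖A) = X∖{a, h} = {g, b, e, d, f}
Let k=closure and c=complement:
  1. A     = {g, e, d, f}
  2. kA    = {g, b, e, d, f}
  3. cA    = {a, b, h}
  4. ckA   = {a, h}
  5. kcA   = {a, b, d, h, f}
  6. kckA  = {a, d, h, f}
  7. ckcA  = {g, e}
  8. ckckA = {g, b, e}
— saturated at 8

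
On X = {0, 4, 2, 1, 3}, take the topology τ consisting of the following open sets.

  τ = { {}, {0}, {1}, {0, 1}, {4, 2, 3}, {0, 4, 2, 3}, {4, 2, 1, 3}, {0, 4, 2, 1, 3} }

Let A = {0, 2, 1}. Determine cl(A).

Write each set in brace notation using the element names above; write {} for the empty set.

X∖A={4, 3}, int(X∖A)={}, hence cl(A)={0, 4, 2, 1, 3}

{0, 4, 2, 1, 3}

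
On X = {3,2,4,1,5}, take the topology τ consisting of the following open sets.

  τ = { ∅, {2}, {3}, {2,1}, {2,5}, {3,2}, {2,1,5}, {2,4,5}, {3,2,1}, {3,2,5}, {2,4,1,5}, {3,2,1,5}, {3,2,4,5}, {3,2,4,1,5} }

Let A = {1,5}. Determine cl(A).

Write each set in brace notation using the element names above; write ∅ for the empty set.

{4,1,5}

closure: X∖int(X∖A) = X∖{3,2} = {4,1,5}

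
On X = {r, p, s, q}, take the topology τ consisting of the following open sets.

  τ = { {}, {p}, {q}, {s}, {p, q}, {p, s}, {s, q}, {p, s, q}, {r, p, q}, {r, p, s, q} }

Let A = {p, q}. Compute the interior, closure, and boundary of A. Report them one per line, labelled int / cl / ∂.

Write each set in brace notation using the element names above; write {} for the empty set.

int(A) = {p, q}
cl(A)  = {r, p, q}
∂A     = {r}

U open, U⊆A: {}, {q}, {p}, {p, q}. int(A) = ⋃ = {p, q}
X∖A={r, s}, int(X∖A)={s}, hence cl(A)={r, p, q}
∂A: remove int from cl → {r}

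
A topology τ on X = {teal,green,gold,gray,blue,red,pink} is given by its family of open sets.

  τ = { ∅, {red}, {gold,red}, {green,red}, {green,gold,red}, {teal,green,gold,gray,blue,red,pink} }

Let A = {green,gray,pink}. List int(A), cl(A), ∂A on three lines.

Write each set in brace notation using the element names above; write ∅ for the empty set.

U open, U⊆A: ∅. int(A) = ⋃ = ∅
X∖A={teal,gold,blue,red}, int(X∖A)={gold,red}, hence cl(A)={teal,green,gray,blue,pink}
∂A: remove int from cl → {teal,green,gray,blue,pink}

int(A) = ∅
cl(A)  = {teal,green,gray,blue,pink}
∂A     = {teal,green,gray,blue,pink}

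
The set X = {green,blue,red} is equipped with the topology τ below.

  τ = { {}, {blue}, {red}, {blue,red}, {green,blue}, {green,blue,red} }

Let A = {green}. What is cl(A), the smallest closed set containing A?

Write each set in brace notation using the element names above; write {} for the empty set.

{green}

cl via duality: int({blue,red}) = {blue,red}, so X∖{blue,red} = {green}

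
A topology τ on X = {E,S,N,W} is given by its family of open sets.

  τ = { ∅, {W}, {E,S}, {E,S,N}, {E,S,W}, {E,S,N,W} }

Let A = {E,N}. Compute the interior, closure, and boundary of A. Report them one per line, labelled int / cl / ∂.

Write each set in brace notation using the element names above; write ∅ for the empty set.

interior: largest open inside A is ∅ (from ∅)
cl via duality: int({S,W}) = {W}, so X∖{W} = {E,S,N}
cl∖int = {E,S,N}

int(A) = ∅
cl(A)  = {E,S,N}
∂A     = {E,S,N}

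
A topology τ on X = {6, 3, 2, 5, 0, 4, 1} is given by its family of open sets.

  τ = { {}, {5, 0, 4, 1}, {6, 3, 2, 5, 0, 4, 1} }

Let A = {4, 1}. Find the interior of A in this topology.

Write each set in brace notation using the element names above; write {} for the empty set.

{}

interior: largest open inside A is {} (from {})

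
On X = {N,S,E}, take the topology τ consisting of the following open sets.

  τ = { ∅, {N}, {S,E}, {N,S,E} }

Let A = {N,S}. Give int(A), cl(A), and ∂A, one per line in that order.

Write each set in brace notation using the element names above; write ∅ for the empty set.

int(A) = {N}
cl(A)  = {N,S,E}
∂A     = {S,E}

open subsets of A: ∅, {N}; so int(A) = {N}
closure: X∖int(X∖A) = X∖∅ = {N,S,E}
∂A = {N,S,E} minus {N} = {S,E}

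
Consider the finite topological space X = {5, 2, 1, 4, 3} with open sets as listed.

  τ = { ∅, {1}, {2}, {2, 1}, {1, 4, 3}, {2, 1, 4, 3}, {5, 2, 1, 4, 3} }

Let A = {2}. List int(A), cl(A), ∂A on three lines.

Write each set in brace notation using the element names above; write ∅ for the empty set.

opens ⊆ A: ∅, {2}; union → int = {2}
complement {5, 1, 4, 3}; its interior {1, 4, 3}; cl(A) = X∖{1, 4, 3} = {5, 2}
boundary = {5, 2} ∖ {2} = {5}

int(A) = {2}
cl(A)  = {5, 2}
∂A     = {5}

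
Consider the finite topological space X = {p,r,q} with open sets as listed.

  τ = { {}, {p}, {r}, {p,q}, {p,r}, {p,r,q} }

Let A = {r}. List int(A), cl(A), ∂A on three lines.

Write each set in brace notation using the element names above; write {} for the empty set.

int(A) = {r}
cl(A)  = {r}
∂A     = {}

U open, U⊆A: {}, {r}. int(A) = ⋃ = {r}
X∖A={p,q}, int(X∖A)={p,q}, hence cl(A)={r}
∂A: remove int from cl → {}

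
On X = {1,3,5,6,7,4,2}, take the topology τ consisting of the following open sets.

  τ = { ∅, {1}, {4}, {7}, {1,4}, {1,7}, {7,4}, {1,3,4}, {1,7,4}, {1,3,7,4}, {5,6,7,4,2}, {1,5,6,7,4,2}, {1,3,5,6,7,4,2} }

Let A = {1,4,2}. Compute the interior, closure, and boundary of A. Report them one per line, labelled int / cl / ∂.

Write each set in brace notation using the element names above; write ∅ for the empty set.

int(A) = {1,4}
cl(A)  = {1,3,5,6,4,2}
∂A     = {3,5,6,2}

open subsets of A: ∅, {4}, {1}, {1,4}; so int(A) = {1,4}
closure: X∖int(X∖A) = X∖{7} = {1,3,5,6,4,2}
∂A = {1,3,5,6,4,2} minus {1,4} = {3,5,6,2}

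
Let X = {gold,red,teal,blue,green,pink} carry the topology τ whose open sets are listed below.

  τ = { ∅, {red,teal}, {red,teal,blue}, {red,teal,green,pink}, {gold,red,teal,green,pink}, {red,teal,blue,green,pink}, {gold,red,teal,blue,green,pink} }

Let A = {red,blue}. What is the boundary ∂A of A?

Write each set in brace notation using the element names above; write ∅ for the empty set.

U open, U⊆A: ∅. int(A) = ⋃ = ∅
X∖A={gold,teal,green,pink}, int(X∖A)=∅, hence cl(A)={gold,red,teal,blue,green,pink}
∂A: remove int from cl → {gold,red,teal,blue,green,pink}

{gold,red,teal,blue,green,pink}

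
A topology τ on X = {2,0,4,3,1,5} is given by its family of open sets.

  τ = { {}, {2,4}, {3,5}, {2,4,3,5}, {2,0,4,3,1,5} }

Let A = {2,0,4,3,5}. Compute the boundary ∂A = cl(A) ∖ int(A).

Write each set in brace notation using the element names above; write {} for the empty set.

{0,1}

U open, U⊆A: {}, {3,5}, {2,4}, {2,4,3,5}. int(A) = ⋃ = {2,4,3,5}
X∖A={1}, int(X∖A)={}, hence cl(A)={2,0,4,3,1,5}
∂A: remove int from cl → {0,1}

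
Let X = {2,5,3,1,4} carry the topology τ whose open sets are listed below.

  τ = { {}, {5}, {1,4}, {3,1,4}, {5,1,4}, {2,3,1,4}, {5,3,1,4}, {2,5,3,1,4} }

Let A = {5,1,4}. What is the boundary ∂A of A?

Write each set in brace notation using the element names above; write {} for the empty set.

{2,3}

interior: largest open inside A is {5,1,4} (from {}, {5}, {1,4}, {5,1,4})
cl via duality: int({2,3}) = {}, so X∖{} = {2,5,3,1,4}
cl∖int = {2,3}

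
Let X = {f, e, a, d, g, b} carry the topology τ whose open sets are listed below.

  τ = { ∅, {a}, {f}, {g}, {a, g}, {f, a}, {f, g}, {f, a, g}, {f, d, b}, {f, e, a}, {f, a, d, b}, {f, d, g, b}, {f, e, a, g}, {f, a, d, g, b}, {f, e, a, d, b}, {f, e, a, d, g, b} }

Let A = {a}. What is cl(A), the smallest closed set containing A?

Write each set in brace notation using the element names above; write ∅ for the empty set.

X∖A={f, e, d, g, b}, int(X∖A)={f, d, g, b}, hence cl(A)={e, a}

{e, a}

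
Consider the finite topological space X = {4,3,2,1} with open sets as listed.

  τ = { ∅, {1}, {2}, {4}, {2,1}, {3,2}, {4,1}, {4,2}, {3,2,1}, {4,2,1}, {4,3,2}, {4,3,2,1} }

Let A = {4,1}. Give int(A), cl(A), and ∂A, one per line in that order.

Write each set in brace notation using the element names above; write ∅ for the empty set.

int(A) = {4,1}
cl(A)  = {4,1}
∂A     = ∅

opens ⊆ A: ∅, {4}, {1}, {4,1}; union → int = {4,1}
complement {3,2}; its interior {3,2}; cl(A) = X∖{3,2} = {4,1}
boundary = {4,1} ∖ {4,1} = ∅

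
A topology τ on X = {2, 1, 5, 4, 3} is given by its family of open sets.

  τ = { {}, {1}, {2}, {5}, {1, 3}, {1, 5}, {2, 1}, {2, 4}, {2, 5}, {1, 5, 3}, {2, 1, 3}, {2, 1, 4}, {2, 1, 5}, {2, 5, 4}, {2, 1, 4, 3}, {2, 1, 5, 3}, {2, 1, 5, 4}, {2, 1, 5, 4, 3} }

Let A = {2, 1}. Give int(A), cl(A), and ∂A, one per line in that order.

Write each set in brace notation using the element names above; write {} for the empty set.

int(A) = {2, 1}
cl(A)  = {2, 1, 4, 3}
∂A     = {4, 3}

opens ⊆ A: {}, {1}, {2}, {2, 1}; union → int = {2, 1}
complement {5, 4, 3}; its interior {5}; cl(A) = X∖{5} = {2, 1, 4, 3}
boundary = {2, 1, 4, 3} ∖ {2, 1} = {4, 3}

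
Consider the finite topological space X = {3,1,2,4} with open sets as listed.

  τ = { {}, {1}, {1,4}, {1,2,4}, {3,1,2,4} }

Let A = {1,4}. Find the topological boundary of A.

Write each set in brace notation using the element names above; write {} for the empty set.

{3,2}

open subsets of A: {}, {1}, {1,4}; so int(A) = {1,4}
closure: X∖int(X∖A) = X∖{} = {3,1,2,4}
∂A = {3,1,2,4} minus {1,4} = {3,2}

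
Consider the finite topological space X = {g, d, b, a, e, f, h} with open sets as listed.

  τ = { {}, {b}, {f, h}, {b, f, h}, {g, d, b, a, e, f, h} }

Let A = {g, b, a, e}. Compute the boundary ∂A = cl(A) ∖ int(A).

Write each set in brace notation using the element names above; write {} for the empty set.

{g, d, a, e}

opens ⊆ A: {}, {b}; union → int = {b}
complement {d, f, h}; its interior {f, h}; cl(A) = X∖{f, h} = {g, d, b, a, e}
boundary = {g, d, b, a, e} ∖ {b} = {g, d, a, e}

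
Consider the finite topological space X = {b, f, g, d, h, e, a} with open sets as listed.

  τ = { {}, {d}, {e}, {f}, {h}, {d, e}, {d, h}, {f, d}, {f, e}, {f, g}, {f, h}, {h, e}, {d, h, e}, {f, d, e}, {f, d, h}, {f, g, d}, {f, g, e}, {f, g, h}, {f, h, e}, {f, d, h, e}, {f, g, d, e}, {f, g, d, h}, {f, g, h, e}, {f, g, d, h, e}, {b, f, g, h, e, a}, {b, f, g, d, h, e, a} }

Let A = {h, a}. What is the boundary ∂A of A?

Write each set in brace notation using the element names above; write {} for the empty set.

{b, a}

open subsets of A: {}, {h}; so int(A) = {h}
closure: X∖int(X∖A) = X∖{f, g, d, e} = {b, h, a}
∂A = {b, h, a} minus {h} = {b, a}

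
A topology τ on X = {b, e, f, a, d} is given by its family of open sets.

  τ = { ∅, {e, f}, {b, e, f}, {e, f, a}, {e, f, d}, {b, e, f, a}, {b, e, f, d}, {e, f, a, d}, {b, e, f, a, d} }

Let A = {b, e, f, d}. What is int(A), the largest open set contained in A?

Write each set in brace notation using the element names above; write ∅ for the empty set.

opens ⊆ A: ∅, {e, f}, {e, f, d}, {b, e, f}, {b, e, f, d}; union → int = {b, e, f, d}

{b, e, f, d}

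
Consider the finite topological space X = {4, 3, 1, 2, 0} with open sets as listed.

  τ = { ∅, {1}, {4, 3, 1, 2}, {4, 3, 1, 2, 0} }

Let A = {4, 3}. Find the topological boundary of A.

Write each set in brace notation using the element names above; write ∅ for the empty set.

{4, 3, 2, 0}

open subsets of A: ∅; so int(A) = ∅
closure: X∖int(X∖A) = X∖{1} = {4, 3, 2, 0}
∂A = {4, 3, 2, 0} minus ∅ = {4, 3, 2, 0}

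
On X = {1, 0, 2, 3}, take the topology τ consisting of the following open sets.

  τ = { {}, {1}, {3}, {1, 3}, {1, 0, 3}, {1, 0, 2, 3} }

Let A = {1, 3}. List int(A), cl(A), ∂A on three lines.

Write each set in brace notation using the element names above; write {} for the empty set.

U open, U⊆A: {}, {3}, {1}, {1, 3}. int(A) = ⋃ = {1, 3}
X∖A={0, 2}, int(X∖A)={}, hence cl(A)={1, 0, 2, 3}
∂A: remove int from cl → {0, 2}

int(A) = {1, 3}
cl(A)  = {1, 0, 2, 3}
∂A     = {0, 2}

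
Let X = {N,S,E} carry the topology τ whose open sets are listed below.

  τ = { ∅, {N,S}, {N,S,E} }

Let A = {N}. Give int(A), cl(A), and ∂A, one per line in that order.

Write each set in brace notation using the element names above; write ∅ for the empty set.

interior: largest open inside A is ∅ (from ∅)
cl via duality: int({S,E}) = ∅, so X∖∅ = {N,S,E}
cl∖int = {N,S,E}

int(A) = ∅
cl(A)  = {N,S,E}
∂A     = {N,S,E}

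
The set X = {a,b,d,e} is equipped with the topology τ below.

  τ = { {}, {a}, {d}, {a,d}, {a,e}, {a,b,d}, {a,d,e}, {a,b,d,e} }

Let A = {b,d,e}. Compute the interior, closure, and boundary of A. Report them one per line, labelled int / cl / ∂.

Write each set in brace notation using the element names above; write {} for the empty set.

int(A) = {d}
cl(A)  = {b,d,e}
∂A     = {b,e}

open subsets of A: {}, {d}; so int(A) = {d}
closure: X∖int(X∖A) = X∖{a} = {b,d,e}
∂A = {b,d,e} minus {d} = {b,e}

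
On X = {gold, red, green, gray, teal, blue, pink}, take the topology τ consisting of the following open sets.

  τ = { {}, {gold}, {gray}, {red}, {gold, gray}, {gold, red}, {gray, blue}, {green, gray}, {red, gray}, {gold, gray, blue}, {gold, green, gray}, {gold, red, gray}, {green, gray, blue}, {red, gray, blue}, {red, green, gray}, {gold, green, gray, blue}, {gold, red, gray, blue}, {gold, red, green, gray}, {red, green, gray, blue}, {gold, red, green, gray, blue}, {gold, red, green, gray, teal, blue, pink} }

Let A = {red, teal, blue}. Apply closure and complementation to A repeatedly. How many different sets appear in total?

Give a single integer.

complement {gold, green, gray, pink}; its interior {gold, green, gray}; cl(A) = X∖{gold, green, gray} = {red, teal, blue, pink}
With k = closure, c = complement:
  1. A     = {red, teal, blue}
  2. kA    = {red, teal, blue, pink}
  3. cA    = {gold, green, gray, pink}
  4. ckA   = {gold, green, gray}
  5. kcA   = {gold, green, gray, teal, blue, pink}
  6. ckcA  = {red}
  7. kckcA = {red, teal, pink}
  8. ckckcA = {gold, green, gray, blue}
k, c of each give nothing new

8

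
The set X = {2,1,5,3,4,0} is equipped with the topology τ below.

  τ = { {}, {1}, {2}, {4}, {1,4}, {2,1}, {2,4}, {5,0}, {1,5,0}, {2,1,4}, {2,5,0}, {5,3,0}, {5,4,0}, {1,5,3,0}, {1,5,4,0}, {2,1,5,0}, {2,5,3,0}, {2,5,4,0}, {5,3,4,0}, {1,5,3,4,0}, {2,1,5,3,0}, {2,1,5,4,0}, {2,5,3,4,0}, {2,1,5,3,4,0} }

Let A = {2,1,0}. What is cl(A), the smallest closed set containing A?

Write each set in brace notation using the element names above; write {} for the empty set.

{2,1,5,3,0}

complement {5,3,4}; its interior {4}; cl(A) = X∖{4} = {2,1,5,3,0}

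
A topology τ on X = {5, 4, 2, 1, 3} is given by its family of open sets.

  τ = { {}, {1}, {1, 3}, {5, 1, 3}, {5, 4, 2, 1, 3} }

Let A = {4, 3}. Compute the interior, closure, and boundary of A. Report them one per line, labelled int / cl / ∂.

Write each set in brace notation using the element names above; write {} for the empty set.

U open, U⊆A: {}. int(A) = ⋃ = {}
X∖A={5, 2, 1}, int(X∖A)={1}, hence cl(A)={5, 4, 2, 3}
∂A: remove int from cl → {5, 4, 2, 3}

int(A) = {}
cl(A)  = {5, 4, 2, 3}
∂A     = {5, 4, 2, 3}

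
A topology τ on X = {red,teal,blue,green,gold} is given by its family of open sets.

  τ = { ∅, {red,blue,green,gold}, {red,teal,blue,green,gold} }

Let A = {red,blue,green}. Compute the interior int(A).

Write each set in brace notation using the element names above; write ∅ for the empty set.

∅

opens ⊆ A: ∅; union → int = ∅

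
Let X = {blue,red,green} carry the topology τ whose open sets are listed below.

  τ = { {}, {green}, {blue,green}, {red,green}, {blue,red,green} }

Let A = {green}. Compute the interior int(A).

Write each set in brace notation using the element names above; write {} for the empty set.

{green}

opens ⊆ A: {}, {green}; union → int = {green}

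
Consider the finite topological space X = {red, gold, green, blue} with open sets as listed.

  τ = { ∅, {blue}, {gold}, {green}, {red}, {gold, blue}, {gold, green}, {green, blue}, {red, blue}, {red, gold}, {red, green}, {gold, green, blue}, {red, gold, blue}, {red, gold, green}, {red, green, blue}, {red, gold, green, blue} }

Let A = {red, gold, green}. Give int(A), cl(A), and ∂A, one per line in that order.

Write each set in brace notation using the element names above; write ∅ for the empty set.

opens ⊆ A: ∅, {gold}, {green}, {red}, {gold, green}, {red, gold}, {red, green}, {red, gold, green}; union → int = {red, gold, green}
complement {blue}; its interior {blue}; cl(A) = X∖{blue} = {red, gold, green}
boundary = {red, gold, green} ∖ {red, gold, green} = ∅

int(A) = {red, gold, green}
cl(A)  = {red, gold, green}
∂A     = ∅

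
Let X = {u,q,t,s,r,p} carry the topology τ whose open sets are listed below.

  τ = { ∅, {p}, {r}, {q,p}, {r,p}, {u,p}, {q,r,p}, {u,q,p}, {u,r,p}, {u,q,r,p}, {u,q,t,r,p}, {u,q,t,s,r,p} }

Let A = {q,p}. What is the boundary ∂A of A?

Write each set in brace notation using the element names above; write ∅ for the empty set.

U open, U⊆A: ∅, {p}, {q,p}. int(A) = ⋃ = {q,p}
X∖A={u,t,s,r}, int(X∖A)={r}, hence cl(A)={u,q,t,s,p}
∂A: remove int from cl → {u,t,s}

{u,t,s}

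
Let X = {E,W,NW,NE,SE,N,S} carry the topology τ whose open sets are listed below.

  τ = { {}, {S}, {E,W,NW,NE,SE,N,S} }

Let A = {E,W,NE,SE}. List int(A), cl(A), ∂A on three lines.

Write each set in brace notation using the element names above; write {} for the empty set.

int(A) = {}
cl(A)  = {E,W,NW,NE,SE,N}
∂A     = {E,W,NW,NE,SE,N}

opens ⊆ A: {}; union → int = {}
complement {NW,N,S}; its interior {S}; cl(A) = X∖{S} = {E,W,NW,NE,SE,N}
boundary = {E,W,NW,NE,SE,N} ∖ {} = {E,W,NW,NE,SE,N}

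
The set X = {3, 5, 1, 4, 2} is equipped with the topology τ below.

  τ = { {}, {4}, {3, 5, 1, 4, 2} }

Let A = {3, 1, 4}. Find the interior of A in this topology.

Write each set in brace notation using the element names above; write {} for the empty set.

open subsets of A: {}, {4}; so int(A) = {4}

{4}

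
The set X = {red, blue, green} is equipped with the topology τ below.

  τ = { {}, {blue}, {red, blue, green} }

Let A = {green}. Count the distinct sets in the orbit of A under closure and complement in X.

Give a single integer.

closure: X∖int(X∖A) = X∖{blue} = {red, green}
Let k=closure and c=complement:
  1. A     = {green}
  2. kA    = {red, green}
  3. cA    = {red, blue}
  4. ckA   = {blue}
  5. kcA   = {red, blue, green}
  6. ckcA  = {}
— saturated at 6

6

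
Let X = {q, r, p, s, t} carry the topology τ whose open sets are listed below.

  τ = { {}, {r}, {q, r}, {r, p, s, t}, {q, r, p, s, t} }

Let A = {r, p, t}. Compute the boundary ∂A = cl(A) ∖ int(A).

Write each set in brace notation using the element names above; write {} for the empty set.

{q, p, s, t}

interior: largest open inside A is {r} (from {}, {r})
cl via duality: int({q, s}) = {}, so X∖{} = {q, r, p, s, t}
cl∖int = {q, p, s, t}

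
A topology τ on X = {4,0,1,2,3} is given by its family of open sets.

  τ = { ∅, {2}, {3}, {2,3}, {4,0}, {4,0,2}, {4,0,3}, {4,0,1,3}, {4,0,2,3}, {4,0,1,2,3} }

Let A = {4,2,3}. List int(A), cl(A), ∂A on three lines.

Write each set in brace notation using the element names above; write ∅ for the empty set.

int(A) = {2,3}
cl(A)  = {4,0,1,2,3}
∂A     = {4,0,1}

U open, U⊆A: ∅, {2}, {3}, {2,3}. int(A) = ⋃ = {2,3}
X∖A={0,1}, int(X∖A)=∅, hence cl(A)={4,0,1,2,3}
∂A: remove int from cl → {4,0,1}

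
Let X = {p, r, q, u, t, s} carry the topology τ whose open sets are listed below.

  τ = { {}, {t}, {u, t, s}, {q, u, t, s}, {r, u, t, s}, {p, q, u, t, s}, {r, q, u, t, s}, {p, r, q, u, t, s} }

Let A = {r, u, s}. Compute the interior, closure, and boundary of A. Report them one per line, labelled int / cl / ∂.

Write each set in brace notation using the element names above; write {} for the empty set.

interior: largest open inside A is {} (from {})
cl via duality: int({p, q, t}) = {t}, so X∖{t} = {p, r, q, u, s}
cl∖int = {p, r, q, u, s}

int(A) = {}
cl(A)  = {p, r, q, u, s}
∂A     = {p, r, q, u, s}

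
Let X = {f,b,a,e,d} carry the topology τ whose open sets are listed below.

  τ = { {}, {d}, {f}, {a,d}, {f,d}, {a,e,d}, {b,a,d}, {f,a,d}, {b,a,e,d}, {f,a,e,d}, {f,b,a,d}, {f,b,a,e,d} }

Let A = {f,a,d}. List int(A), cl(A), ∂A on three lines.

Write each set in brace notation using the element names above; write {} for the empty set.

int(A) = {f,a,d}
cl(A)  = {f,b,a,e,d}
∂A     = {b,e}

open subsets of A: {}, {f}, {d}, {f,d}, {a,d}, {f,a,d}; so int(A) = {f,a,d}
closure: X∖int(X∖A) = X∖{} = {f,b,a,e,d}
∂A = {f,b,a,e,d} minus {f,a,d} = {b,e}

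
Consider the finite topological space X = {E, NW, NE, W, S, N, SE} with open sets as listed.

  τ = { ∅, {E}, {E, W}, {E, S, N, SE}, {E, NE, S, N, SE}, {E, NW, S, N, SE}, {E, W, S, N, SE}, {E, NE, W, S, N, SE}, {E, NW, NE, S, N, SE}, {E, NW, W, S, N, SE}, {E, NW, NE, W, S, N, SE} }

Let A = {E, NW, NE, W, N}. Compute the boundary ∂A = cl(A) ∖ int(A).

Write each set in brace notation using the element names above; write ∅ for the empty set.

{NW, NE, S, N, SE}

U open, U⊆A: ∅, {E}, {E, W}. int(A) = ⋃ = {E, W}
X∖A={S, SE}, int(X∖A)=∅, hence cl(A)={E, NW, NE, W, S, N, SE}
∂A: remove int from cl → {NW, NE, S, N, SE}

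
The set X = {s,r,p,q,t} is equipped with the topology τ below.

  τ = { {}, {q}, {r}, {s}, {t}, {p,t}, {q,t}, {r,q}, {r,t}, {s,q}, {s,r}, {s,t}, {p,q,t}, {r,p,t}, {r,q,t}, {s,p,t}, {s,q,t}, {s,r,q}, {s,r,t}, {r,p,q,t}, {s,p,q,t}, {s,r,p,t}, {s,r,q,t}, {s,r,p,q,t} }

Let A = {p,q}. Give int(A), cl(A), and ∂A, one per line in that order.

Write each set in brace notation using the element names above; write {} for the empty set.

U open, U⊆A: {}, {q}. int(A) = ⋃ = {q}
X∖A={s,r,t}, int(X∖A)={s,r,t}, hence cl(A)={p,q}
∂A: remove int from cl → {p}

int(A) = {q}
cl(A)  = {p,q}
∂A     = {p}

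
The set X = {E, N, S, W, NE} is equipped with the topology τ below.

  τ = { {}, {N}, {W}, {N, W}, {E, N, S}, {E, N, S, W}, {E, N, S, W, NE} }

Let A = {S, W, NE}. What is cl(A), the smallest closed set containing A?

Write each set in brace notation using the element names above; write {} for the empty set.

X∖A={E, N}, int(X∖A)={N}, hence cl(A)={E, S, W, NE}

{E, S, W, NE}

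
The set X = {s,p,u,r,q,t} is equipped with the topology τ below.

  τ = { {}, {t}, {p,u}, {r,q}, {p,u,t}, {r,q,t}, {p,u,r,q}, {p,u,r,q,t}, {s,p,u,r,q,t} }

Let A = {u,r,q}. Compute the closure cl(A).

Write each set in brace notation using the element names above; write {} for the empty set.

{s,p,u,r,q}

closure: X∖int(X∖A) = X∖{t} = {s,p,u,r,q}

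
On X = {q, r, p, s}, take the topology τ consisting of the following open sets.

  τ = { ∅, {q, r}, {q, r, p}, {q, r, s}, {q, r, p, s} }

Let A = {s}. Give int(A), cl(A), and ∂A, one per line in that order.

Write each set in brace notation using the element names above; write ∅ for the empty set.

int(A) = ∅
cl(A)  = {s}
∂A     = {s}

open subsets of A: ∅; so int(A) = ∅
closure: X∖int(X∖A) = X∖{q, r, p} = {s}
∂A = {s} minus ∅ = {s}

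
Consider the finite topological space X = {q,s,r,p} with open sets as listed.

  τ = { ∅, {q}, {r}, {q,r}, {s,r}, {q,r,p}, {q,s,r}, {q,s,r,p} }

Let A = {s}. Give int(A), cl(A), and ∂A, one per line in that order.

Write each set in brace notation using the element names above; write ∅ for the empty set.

open subsets of A: ∅; so int(A) = ∅
closure: X∖int(X∖A) = X∖{q,r,p} = {s}
∂A = {s} minus ∅ = {s}

int(A) = ∅
cl(A)  = {s}
∂A     = {s}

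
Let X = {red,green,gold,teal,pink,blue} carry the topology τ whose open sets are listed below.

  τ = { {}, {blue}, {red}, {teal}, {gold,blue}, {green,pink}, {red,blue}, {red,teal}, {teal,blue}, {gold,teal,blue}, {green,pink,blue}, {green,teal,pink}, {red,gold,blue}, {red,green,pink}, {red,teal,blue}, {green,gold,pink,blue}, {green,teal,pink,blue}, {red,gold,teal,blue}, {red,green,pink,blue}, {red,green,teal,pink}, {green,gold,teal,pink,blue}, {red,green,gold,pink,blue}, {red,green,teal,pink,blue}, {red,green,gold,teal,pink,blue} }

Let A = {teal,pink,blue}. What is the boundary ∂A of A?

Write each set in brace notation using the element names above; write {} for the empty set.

interior: largest open inside A is {teal,blue} (from {}, {teal}, {blue}, {teal,blue})
cl via duality: int({red,green,gold}) = {red}, so X∖{red} = {green,gold,teal,pink,blue}
cl∖int = {green,gold,pink}

{green,gold,pink}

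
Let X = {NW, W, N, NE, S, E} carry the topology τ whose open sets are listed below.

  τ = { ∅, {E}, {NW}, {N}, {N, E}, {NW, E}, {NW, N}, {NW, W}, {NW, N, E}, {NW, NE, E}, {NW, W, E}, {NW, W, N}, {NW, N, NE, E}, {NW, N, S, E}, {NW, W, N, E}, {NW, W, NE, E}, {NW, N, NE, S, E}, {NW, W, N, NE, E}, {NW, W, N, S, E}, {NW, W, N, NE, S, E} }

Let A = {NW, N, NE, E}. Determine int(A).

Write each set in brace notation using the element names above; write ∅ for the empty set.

open subsets of A: ∅, {N}, {NW}, {E}, {NW, E}, {NW, N}, {N, E}, {NW, NE, E}, {NW, N, E}, {NW, N, NE, E}; so int(A) = {NW, N, NE, E}

{NW, N, NE, E}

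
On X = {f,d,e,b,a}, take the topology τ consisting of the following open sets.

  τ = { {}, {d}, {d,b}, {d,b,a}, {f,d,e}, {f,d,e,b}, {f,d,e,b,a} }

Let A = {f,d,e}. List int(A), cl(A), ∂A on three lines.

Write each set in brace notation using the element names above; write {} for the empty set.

int(A) = {f,d,e}
cl(A)  = {f,d,e,b,a}
∂A     = {b,a}

open subsets of A: {}, {d}, {f,d,e}; so int(A) = {f,d,e}
closure: X∖int(X∖A) = X∖{} = {f,d,e,b,a}
∂A = {f,d,e,b,a} minus {f,d,e} = {b,a}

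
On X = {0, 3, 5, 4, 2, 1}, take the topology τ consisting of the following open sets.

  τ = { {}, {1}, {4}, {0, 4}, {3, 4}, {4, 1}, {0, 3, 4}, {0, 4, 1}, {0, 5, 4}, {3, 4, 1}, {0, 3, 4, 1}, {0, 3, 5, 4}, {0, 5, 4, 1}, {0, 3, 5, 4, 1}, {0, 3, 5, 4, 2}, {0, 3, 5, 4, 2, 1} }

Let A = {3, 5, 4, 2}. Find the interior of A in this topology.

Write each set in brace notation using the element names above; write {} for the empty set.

open subsets of A: {}, {4}, {3, 4}; so int(A) = {3, 4}

{3, 4}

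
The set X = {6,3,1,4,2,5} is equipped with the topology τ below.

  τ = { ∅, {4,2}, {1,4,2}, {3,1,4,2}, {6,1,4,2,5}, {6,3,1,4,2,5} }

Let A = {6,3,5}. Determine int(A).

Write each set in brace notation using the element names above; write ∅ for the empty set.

interior: largest open inside A is ∅ (from ∅)

∅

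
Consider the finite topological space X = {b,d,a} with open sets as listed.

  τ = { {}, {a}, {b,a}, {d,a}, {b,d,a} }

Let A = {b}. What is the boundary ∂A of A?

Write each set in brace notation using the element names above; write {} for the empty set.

{b}

interior: largest open inside A is {} (from {})
cl via duality: int({d,a}) = {d,a}, so X∖{d,a} = {b}
cl∖int = {b}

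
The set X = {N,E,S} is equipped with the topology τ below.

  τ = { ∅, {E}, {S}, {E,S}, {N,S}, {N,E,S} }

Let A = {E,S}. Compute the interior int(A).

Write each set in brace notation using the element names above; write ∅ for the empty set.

interior: largest open inside A is {E,S} (from ∅, {E}, {S}, {E,S})

{E,S}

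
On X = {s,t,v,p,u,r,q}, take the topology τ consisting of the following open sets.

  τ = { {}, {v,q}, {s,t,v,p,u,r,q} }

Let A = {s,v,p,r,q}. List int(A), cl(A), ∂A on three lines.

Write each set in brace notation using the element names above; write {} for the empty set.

int(A) = {v,q}
cl(A)  = {s,t,v,p,u,r,q}
∂A     = {s,t,p,u,r}

interior: largest open inside A is {v,q} (from {}, {v,q})
cl via duality: int({t,u}) = {}, so X∖{} = {s,t,v,p,u,r,q}
cl∖int = {s,t,p,u,r}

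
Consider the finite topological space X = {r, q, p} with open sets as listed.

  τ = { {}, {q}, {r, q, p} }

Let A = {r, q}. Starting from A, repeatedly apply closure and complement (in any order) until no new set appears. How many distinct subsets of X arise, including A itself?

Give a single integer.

6

complement {p}; its interior {}; cl(A) = X∖{} = {r, q, p}
With k = closure, c = complement:
  1. A     = {r, q}
  2. kA    = {r, q, p}
  3. cA    = {p}
  4. ckA   = {}
  5. kcA   = {r, p}
  6. ckcA  = {q}
k, c of each give nothing new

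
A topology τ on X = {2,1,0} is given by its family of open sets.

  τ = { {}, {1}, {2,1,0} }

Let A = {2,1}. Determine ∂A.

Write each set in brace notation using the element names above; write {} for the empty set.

{2,0}

U open, U⊆A: {}, {1}. int(A) = ⋃ = {1}
X∖A={0}, int(X∖A)={}, hence cl(A)={2,1,0}
∂A: remove int from cl → {2,0}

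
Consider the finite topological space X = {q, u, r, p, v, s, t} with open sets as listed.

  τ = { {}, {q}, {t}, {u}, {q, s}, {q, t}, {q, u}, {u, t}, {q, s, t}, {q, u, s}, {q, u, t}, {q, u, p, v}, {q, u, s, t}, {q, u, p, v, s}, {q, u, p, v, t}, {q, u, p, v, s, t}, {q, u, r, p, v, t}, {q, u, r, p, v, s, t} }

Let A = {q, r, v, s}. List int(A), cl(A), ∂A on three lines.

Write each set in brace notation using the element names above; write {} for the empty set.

opens ⊆ A: {}, {q}, {q, s}; union → int = {q, s}
complement {u, p, t}; its interior {u, t}; cl(A) = X∖{u, t} = {q, r, p, v, s}
boundary = {q, r, p, v, s} ∖ {q, s} = {r, p, v}

int(A) = {q, s}
cl(A)  = {q, r, p, v, s}
∂A     = {r, p, v}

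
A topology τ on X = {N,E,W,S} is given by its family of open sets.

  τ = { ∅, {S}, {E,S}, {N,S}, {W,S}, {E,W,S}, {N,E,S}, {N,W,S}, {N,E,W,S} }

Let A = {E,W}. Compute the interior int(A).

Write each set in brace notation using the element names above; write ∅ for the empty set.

opens ⊆ A: ∅; union → int = ∅

∅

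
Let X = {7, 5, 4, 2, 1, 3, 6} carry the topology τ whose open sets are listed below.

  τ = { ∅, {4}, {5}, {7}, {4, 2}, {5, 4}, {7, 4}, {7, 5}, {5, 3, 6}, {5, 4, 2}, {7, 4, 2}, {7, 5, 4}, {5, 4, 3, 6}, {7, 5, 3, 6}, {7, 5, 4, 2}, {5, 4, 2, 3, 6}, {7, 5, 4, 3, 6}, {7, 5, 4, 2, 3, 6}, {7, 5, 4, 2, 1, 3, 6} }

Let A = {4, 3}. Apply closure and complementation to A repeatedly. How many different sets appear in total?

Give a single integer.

cl via duality: int({7, 5, 2, 1, 6}) = {7, 5}, so X∖{7, 5} = {4, 2, 1, 3, 6}
Write k for closure, c for complement:
  1. A     = {4, 3}
  2. kA    = {4, 2, 1, 3, 6}
  3. cA    = {7, 5, 2, 1, 6}
  4. ckA   = {7, 5}
  5. kcA   = {7, 5, 2, 1, 3, 6}
  6. kckA  = {7, 5, 1, 3, 6}
  7. ckcA  = {4}
  8. ckckA = {4, 2}
  9. kckcA = {4, 2, 1}
  10. ckckcA = {7, 5, 3, 6}
applying k or c yields no new set

10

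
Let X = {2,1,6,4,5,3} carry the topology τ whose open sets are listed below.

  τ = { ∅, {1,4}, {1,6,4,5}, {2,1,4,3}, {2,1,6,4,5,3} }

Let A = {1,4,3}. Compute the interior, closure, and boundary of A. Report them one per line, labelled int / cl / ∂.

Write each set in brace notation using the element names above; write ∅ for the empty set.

opens ⊆ A: ∅, {1,4}; union → int = {1,4}
complement {2,6,5}; its interior ∅; cl(A) = X∖∅ = {2,1,6,4,5,3}
boundary = {2,1,6,4,5,3} ∖ {1,4} = {2,6,5,3}

int(A) = {1,4}
cl(A)  = {2,1,6,4,5,3}
∂A     = {2,6,5,3}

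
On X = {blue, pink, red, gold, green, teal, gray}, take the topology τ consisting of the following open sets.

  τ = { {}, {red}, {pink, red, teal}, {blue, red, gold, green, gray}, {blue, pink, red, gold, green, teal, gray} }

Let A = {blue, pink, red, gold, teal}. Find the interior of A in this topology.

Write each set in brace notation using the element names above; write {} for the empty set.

U open, U⊆A: {}, {red}, {pink, red, teal}. int(A) = ⋃ = {pink, red, teal}

{pink, red, teal}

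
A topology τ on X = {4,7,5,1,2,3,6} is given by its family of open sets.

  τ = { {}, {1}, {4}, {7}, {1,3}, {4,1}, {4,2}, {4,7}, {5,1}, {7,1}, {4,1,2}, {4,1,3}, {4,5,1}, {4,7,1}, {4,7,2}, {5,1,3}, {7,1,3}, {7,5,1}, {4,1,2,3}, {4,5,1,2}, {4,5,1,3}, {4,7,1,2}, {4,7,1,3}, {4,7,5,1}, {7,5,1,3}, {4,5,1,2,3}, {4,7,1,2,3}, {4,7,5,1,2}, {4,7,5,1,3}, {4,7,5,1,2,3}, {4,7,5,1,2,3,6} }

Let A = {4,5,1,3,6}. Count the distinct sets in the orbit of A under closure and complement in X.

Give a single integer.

cl via duality: int({7,2}) = {7}, so X∖{7} = {4,5,1,2,3,6}
Write k for closure, c for complement:
  1. A     = {4,5,1,3,6}
  2. kA    = {4,5,1,2,3,6}
  3. cA    = {7,2}
  4. ckA   = {7}
  5. kcA   = {7,2,6}
  6. kckA  = {7,6}
  7. ckcA  = {4,5,1,3}
  8. ckckA = {4,5,1,2,3}
applying k or c yields no new set

8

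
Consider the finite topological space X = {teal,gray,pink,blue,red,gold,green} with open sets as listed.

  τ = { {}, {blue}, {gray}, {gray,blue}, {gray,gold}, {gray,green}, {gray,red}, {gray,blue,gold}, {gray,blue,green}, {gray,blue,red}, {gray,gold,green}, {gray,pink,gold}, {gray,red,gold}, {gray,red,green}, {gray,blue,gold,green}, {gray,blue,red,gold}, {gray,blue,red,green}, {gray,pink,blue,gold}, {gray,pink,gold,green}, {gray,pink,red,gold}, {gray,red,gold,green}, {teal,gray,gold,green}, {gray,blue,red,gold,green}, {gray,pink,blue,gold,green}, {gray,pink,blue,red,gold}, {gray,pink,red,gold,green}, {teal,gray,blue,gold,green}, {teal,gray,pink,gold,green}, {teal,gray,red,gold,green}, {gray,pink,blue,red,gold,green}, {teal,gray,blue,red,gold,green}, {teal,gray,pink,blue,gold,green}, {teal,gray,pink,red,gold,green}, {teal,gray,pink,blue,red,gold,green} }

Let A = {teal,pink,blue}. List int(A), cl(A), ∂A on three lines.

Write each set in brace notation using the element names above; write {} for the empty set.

U open, U⊆A: {}, {blue}. int(A) = ⋃ = {blue}
X∖A={gray,red,gold,green}, int(X∖A)={gray,red,gold,green}, hence cl(A)={teal,pink,blue}
∂A: remove int from cl → {teal,pink}

int(A) = {blue}
cl(A)  = {teal,pink,blue}
∂A     = {teal,pink}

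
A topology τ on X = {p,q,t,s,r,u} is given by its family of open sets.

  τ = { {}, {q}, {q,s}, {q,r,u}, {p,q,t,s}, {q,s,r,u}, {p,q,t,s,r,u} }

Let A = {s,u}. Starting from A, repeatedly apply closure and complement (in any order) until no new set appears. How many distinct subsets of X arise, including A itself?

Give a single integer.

X∖A={p,q,t,r}, int(X∖A)={q}, hence cl(A)={p,t,s,r,u}
Orbit (k=closure, c=complement):
  1. A     = {s,u}
  2. kA    = {p,t,s,r,u}
  3. cA    = {p,q,t,r}
  4. ckA   = {q}
  5. kcA   = {p,q,t,s,r,u}
  6. ckcA  = {}
(closed under both — stop)

6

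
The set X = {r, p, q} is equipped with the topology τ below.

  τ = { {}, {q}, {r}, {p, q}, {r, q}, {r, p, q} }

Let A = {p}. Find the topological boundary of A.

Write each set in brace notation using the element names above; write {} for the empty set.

{p}

U open, U⊆A: {}. int(A) = ⋃ = {}
X∖A={r, q}, int(X∖A)={r, q}, hence cl(A)={p}
∂A: remove int from cl → {p}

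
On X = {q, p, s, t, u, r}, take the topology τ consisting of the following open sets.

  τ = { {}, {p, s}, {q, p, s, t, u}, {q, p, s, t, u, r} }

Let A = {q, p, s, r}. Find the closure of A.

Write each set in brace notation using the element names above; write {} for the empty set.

closure: X∖int(X∖A) = X∖{} = {q, p, s, t, u, r}

{q, p, s, t, u, r}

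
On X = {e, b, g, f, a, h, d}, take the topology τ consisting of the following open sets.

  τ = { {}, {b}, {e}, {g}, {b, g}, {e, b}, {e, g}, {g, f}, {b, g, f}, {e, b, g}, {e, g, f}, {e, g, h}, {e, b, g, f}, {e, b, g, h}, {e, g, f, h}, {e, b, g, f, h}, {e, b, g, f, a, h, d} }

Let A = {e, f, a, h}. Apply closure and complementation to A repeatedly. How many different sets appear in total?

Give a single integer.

closure: X∖int(X∖A) = X∖{b, g} = {e, f, a, h, d}
Let k=closure and c=complement:
  1. A     = {e, f, a, h}
  2. kA    = {e, f, a, h, d}
  3. cA    = {b, g, d}
  4. ckA   = {b, g}
  5. kcA   = {b, g, f, a, h, d}
  6. ckcA  = {e}
  7. kckcA = {e, a, h, d}
  8. ckckcA = {b, g, f}
— saturated at 8

8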